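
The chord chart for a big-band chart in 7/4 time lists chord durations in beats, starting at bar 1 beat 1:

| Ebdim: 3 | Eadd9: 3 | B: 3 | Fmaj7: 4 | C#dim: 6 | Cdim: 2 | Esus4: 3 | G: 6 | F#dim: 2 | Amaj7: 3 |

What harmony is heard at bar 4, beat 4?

G

Beat 4 of bar 4 is beat (4−1)×7 + 4 = 25 overall.
Running totals: Ebdim ends at 3, Eadd9 ends at 6, B ends at 9, Fmaj7 ends at 13, C#dim ends at 19, Cdim ends at 21, Esus4 ends at 24, G ends at 30.
Beat 25 falls within G.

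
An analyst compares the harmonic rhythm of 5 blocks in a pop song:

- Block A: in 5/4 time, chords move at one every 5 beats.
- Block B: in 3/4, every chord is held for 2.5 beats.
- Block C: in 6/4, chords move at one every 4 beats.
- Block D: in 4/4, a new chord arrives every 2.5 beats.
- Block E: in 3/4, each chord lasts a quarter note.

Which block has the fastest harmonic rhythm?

Block E

A: 5/5 = 1 chord/bar.
B: 3/2.5 = 1.2 chords/bar.
C: 6/4 = 1.5 chords/bar.
D: 4/2.5 = 1.6 chords/bar.
E: 3/1 = 3 chords/bar.
Fastest is E at 3 chords/bar.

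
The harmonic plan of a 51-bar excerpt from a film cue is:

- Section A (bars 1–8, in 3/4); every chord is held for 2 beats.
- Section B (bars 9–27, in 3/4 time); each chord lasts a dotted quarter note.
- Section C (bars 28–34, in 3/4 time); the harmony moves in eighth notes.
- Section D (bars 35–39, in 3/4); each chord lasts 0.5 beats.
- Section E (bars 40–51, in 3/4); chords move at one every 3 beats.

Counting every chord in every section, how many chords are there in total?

134 chords

A: 8·3 = 24 beats, 24/2 = 12 chords.
B: 19·3 = 57 beats, 57/1.5 = 38 chords.
C: 7·3 = 21 beats, 21/0.5 = 42 chords.
D: 5·3 = 15 beats, 15/0.5 = 30 chords.
E: 12·3 = 36 beats, 36/3 = 12 chords.
Total: 12 + 38 + 42 + 30 + 12 = 134.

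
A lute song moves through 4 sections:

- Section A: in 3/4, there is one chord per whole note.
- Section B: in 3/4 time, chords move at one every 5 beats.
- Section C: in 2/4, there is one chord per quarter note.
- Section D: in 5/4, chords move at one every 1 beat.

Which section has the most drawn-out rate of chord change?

A: 3 beats/bar ÷ 4 beats/chord = 0.75 chords/bar.
B: 3 beats/bar ÷ 5 beats/chord = 0.6 chords/bar.
C: 2 beats/bar ÷ 1 beat/chord = 2 chords/bar.
D: 5 beats/bar ÷ 1 beat/chord = 5 chords/bar.
Slowest is B at 0.6 chords/bar.

Section B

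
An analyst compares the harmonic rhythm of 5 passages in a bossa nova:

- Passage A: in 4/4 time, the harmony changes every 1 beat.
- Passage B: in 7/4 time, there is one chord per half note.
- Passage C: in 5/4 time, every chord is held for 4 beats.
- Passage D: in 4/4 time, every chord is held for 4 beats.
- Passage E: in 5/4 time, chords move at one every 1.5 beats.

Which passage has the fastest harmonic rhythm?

A: 4/1 = 4 chords/bar.
B: 7/2 = 3.5 chords/bar.
C: 5/4 = 1.25 chords/bar.
D: 4/4 = 1 chord/bar.
E: 5/1.5 = 10/3 chords/bar.
Fastest is A at 4 chords/bar.

Passage A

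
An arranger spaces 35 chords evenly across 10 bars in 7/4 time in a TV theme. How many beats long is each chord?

10 bars × 7 beats/bar = 70 beats total.
70 beats ÷ 35 chords = 2 beats per chord.
(That is a half note.)

2 beats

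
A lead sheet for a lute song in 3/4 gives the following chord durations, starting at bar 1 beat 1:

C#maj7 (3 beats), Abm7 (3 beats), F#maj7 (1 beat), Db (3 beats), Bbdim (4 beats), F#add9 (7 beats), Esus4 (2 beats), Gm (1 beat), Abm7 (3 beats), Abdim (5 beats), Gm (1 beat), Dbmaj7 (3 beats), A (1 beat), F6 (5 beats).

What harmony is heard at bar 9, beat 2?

Abm7

Beat 2 of bar 9 is beat (9−1)×3 + 2 = 26 overall.
Running totals: C#maj7 ends at 3, Abm7 ends at 6, F#maj7 ends at 7, Db ends at 10, Bbdim ends at 14, F#add9 ends at 21, Esus4 ends at 23, Gm ends at 24, Abm7 ends at 27.
Beat 26 falls within Abm7.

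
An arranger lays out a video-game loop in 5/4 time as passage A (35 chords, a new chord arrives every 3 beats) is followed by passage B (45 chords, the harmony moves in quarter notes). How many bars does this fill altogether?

A: 35 × 3 = 105 beats = 21 bars.
B: 45 × 1 = 45 beats = 9 bars.
Total: 21 + 9 = 30 bars.

30 bars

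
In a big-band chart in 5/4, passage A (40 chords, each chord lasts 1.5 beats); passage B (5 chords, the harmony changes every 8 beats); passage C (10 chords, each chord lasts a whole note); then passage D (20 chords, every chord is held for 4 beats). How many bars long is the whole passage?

A: 40 × 1.5 = 60 beats = 12 bars.
B: 5 × 8 = 40 beats = 8 bars.
C: 10 × 4 = 40 beats = 8 bars.
D: 20 × 4 = 80 beats = 16 bars.
Total: 12 + 8 + 8 + 16 = 44 bars.

44 bars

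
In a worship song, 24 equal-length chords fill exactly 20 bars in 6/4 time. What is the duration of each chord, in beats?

5 beats

20 bars × 6 beats/bar = 120 beats total.
120 beats ÷ 24 chords = 5 beats per chord.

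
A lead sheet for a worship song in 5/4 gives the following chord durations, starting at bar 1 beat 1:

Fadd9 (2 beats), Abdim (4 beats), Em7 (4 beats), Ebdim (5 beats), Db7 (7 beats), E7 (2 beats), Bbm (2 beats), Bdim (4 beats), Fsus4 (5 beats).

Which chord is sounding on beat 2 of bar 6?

Bdim

Beat 2 of bar 6 is beat (6−1)×5 + 2 = 27 overall.
Running totals: Fadd9 ends at 2, Abdim ends at 6, Em7 ends at 10, Ebdim ends at 15, Db7 ends at 22, E7 ends at 24, Bbm ends at 26, Bdim ends at 30.
Beat 27 falls within Bdim.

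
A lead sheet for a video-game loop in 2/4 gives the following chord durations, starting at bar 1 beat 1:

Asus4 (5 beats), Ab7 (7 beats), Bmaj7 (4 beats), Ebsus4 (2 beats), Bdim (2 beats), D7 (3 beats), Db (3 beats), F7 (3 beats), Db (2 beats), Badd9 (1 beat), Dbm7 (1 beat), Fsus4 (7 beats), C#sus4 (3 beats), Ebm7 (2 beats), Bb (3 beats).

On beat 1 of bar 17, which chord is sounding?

Beat 1 of bar 17 is beat (17−1)×2 + 1 = 33 overall.
Running totals: Asus4 ends at 5, Ab7 ends at 12, Bmaj7 ends at 16, Ebsus4 ends at 18, Bdim ends at 20, D7 ends at 23, Db ends at 26, F7 ends at 29, Db ends at 31, Badd9 ends at 32, Dbm7 ends at 33.
Beat 33 falls within Dbm7.

Dbm7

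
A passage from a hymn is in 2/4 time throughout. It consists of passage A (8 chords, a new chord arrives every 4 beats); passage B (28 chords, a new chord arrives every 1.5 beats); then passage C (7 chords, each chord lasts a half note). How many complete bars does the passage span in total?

44 bars

A: 8 × 4 = 32 beats = 16 bars.
B: 28 × 1.5 = 42 beats = 21 bars.
C: 7 × 2 = 14 beats = 7 bars.
Total: 16 + 21 + 7 = 44 bars.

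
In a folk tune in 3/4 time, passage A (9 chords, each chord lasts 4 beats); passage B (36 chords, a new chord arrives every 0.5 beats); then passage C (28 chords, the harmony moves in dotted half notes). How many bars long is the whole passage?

46 bars

A: 9 × 4 = 36 beats = 12 bars.
B: 36 × 0.5 = 18 beats = 6 bars.
C: 28 × 3 = 84 beats = 28 bars.
Total: 12 + 6 + 28 = 46 bars.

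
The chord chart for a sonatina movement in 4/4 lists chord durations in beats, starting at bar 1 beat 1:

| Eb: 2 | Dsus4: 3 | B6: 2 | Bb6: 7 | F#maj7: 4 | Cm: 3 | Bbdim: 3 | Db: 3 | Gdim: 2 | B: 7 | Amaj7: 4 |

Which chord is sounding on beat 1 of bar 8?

Gdim

Beat 1 of bar 8 is beat (8−1)×4 + 1 = 29 overall.
Running totals: Eb ends at 2, Dsus4 ends at 5, B6 ends at 7, Bb6 ends at 14, F#maj7 ends at 18, Cm ends at 21, Bbdim ends at 24, Db ends at 27, Gdim ends at 29.
Beat 29 falls within Gdim.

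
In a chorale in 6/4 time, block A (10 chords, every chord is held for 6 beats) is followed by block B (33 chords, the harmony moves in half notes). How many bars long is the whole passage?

21 bars

A: 10 × 6 = 60 beats = 10 bars.
B: 33 × 2 = 66 beats = 11 bars.
Total: 10 + 11 = 21 bars.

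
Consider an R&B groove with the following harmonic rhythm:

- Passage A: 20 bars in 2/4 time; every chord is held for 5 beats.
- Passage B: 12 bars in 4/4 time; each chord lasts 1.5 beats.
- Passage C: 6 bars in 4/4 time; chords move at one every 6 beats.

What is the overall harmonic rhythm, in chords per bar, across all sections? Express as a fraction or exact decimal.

A: 20 bars of 2 beats is 40 beats; at 5 beats each that's 8 chords.
B: 12 bars of 4 beats is 48 beats; at 1.5 beats each that's 32 chords.
C: 6 bars of 4 beats is 24 beats; at 6 beats each that's 4 chords.
Overall: 44 chords over 38 bars → 44/38 = 22/19 chords per bar.

22/19 chords per bar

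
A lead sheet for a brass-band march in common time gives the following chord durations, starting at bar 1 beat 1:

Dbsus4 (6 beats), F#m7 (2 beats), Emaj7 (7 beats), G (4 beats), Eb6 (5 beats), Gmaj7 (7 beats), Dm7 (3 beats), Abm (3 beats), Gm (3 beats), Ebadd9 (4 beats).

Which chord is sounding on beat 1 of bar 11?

Beat 1 of bar 11 is beat (11−1)×4 + 1 = 41 overall.
Running totals: Dbsus4 ends at 6, F#m7 ends at 8, Emaj7 ends at 15, G ends at 19, Eb6 ends at 24, Gmaj7 ends at 31, Dm7 ends at 34, Abm ends at 37, Gm ends at 40, Ebadd9 ends at 44.
Beat 41 falls within Ebadd9.

Ebadd9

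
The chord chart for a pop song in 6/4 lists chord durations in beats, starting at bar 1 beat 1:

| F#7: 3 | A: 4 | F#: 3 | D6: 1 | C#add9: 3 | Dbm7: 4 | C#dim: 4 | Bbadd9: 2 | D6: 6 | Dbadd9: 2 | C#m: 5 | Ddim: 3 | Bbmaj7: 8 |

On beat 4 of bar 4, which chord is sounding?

C#dim

Beat 4 of bar 4 is beat (4−1)×6 + 4 = 22 overall.
Running totals: F#7 ends at 3, A ends at 7, F# ends at 10, D6 ends at 11, C#add9 ends at 14, Dbm7 ends at 18, C#dim ends at 22.
Beat 22 falls within C#dim.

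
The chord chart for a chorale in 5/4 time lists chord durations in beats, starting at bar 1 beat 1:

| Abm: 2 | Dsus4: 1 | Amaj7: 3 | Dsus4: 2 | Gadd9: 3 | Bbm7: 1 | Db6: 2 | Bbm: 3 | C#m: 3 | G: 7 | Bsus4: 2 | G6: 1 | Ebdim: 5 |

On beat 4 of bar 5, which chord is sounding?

G

Beat 4 of bar 5 is beat (5−1)×5 + 4 = 24 overall.
Running totals: Abm ends at 2, Dsus4 ends at 3, Amaj7 ends at 6, Dsus4 ends at 8, Gadd9 ends at 11, Bbm7 ends at 12, Db6 ends at 14, Bbm ends at 17, C#m ends at 20, G ends at 27.
Beat 24 falls within G.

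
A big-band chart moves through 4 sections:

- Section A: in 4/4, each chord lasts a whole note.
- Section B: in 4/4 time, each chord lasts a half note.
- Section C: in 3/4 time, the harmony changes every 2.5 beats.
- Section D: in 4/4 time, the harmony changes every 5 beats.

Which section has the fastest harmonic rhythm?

A: each chord is 4 beats in 4/4, so 1 per bar.
B: each chord is 2 beats in 4/4, so 2 per bar.
C: each chord is 2.5 beats in 3/4, so 1.2 per bar.
D: each chord is 5 beats in 4/4, so 0.8 per bar.
Fastest is B at 2 chords/bar.

Section B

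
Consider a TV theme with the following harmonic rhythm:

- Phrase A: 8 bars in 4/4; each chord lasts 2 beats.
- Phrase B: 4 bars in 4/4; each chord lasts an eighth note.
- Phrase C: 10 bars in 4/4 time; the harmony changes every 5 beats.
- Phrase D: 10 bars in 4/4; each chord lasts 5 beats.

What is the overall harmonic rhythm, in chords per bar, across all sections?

A: 8 bars of 4 beats is 32 beats; at 2 beats each that's 16 chords.
B: 4 bars of 4 beats is 16 beats; at 0.5 beats each that's 32 chords.
C: 10 bars of 4 beats is 40 beats; at 5 beats each that's 8 chords.
D: 10 bars of 4 beats is 40 beats; at 5 beats each that's 8 chords.
Overall: 64 chords over 32 bars → 64/32 = 2 chords per bar.

2 chords per bar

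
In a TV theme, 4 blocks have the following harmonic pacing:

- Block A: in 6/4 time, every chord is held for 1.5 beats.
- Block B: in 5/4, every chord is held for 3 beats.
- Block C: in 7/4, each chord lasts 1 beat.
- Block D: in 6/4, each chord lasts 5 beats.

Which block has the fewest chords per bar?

A: 6/1.5 = 4 chords/bar.
B: 5/3 = 5/3 chords/bar.
C: 7/1 = 7 chords/bar.
D: 6/5 = 1.2 chords/bar.
Slowest is D at 1.2 chords/bar.

Block D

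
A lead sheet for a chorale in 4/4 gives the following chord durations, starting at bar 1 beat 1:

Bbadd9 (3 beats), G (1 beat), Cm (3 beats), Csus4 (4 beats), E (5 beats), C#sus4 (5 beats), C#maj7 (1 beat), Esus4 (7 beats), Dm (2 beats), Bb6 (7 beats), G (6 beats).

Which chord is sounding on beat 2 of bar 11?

G

Beat 2 of bar 11 is beat (11−1)×4 + 2 = 42 overall.
Running totals: Bbadd9 ends at 3, G ends at 4, Cm ends at 7, Csus4 ends at 11, E ends at 16, C#sus4 ends at 21, C#maj7 ends at 22, Esus4 ends at 29, Dm ends at 31, Bb6 ends at 38, G ends at 44.
Beat 42 falls within G.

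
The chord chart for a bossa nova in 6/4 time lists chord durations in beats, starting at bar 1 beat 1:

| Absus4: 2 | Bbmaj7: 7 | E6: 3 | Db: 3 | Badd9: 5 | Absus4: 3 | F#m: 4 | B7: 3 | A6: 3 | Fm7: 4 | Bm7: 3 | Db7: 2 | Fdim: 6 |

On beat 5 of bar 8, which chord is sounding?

Beat 5 of bar 8 is beat (8−1)×6 + 5 = 47 overall.
Running totals: Absus4 ends at 2, Bbmaj7 ends at 9, E6 ends at 12, Db ends at 15, Badd9 ends at 20, Absus4 ends at 23, F#m ends at 27, B7 ends at 30, A6 ends at 33, Fm7 ends at 37, Bm7 ends at 40, Db7 ends at 42, Fdim ends at 48.
Beat 47 falls within Fdim.

Fdim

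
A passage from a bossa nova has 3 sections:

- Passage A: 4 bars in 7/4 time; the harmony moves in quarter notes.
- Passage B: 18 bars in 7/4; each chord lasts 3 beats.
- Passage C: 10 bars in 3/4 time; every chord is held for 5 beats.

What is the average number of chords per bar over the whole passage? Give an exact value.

2.375 chords per bar

A: 4 bars of 7 beats is 28 beats; at 1 beat each that's 28 chords.
B: 18 bars of 7 beats is 126 beats; at 3 beats each that's 42 chords.
C: 10 bars of 3 beats is 30 beats; at 5 beats each that's 6 chords.
Overall: 76 chords over 32 bars → 76/32 = 2.375 chords per bar.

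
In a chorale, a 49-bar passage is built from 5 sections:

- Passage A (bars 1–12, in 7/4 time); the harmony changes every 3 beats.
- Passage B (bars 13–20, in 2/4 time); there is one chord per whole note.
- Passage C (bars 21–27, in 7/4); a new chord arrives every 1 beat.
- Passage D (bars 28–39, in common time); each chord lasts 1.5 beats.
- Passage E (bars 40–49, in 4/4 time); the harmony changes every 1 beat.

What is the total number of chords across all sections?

A has 84 beats and chords last 3 each, so 28 chords.
B has 16 beats and chords last 4 each, so 4 chords.
C has 49 beats and chords last 1 each, so 49 chords.
D has 48 beats and chords last 1.5 each, so 32 chords.
E has 40 beats and chords last 1 each, so 40 chords.
Total: 28 + 4 + 49 + 32 + 40 = 153.

153 chords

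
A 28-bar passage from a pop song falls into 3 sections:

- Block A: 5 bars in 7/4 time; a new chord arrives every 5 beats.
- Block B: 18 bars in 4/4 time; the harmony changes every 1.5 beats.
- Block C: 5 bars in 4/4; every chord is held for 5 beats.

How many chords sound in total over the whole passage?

59 chords

A: 5 bars × 7 beats = 35 beats; 5 beats/chord → 7 chords.
B: 18 bars × 4 beats = 72 beats; 1.5 beats/chord → 48 chords.
C: 5 bars × 4 beats = 20 beats; 5 beats/chord → 4 chords.
Total: 7 + 48 + 4 = 59.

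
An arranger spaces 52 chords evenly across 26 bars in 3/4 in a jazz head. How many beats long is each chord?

1.5 beats

26 bars × 3 beats/bar = 78 beats total.
78 beats ÷ 52 chords = 1.5 beats per chord.
(That is a dotted quarter note.)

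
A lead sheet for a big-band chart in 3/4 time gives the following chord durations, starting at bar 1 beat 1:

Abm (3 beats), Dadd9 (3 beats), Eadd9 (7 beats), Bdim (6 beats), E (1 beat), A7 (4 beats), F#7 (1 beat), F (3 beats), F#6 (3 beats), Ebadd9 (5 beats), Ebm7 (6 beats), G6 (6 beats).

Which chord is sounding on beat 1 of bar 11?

F#6

Beat 1 of bar 11 is beat (11−1)×3 + 1 = 31 overall.
Running totals: Abm ends at 3, Dadd9 ends at 6, Eadd9 ends at 13, Bdim ends at 19, E ends at 20, A7 ends at 24, F#7 ends at 25, F ends at 28, F#6 ends at 31.
Beat 31 falls within F#6.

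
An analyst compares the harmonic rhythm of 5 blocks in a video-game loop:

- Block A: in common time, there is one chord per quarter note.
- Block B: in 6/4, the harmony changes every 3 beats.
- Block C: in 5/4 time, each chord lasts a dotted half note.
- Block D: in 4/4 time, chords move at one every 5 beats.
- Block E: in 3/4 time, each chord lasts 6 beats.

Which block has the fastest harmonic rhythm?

A: 4/1 = 4 chords/bar.
B: 6/3 = 2 chords/bar.
C: 5/3 = 5/3 chords/bar.
D: 4/5 = 0.8 chords/bar.
E: 3/6 = 0.5 chords/bar.
Fastest is A at 4 chords/bar.

Block A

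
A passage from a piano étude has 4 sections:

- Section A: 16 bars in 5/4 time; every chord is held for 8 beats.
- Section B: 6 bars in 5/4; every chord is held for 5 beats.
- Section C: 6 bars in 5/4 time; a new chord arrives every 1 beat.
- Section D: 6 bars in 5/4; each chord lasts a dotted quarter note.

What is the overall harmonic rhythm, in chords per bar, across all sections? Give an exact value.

33/17 chords per bar

A: 16 bars of 5 beats is 80 beats; at 8 beats each that's 10 chords.
B: 6 bars of 5 beats is 30 beats; at 5 beats each that's 6 chords.
C: 6 bars of 5 beats is 30 beats; at 1 beat each that's 30 chords.
D: 6 bars of 5 beats is 30 beats; at 1.5 beats each that's 20 chords.
Overall: 66 chords over 34 bars → 66/34 = 33/17 chords per bar.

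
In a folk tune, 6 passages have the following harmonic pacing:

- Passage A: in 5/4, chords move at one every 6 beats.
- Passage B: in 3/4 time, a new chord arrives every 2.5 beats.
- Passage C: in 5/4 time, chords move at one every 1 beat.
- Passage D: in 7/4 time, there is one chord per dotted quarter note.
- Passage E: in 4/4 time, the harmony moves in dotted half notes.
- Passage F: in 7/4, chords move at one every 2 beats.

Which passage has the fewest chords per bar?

Passage A

A: 5/6 = 5/6 chords/bar.
B: 3/2.5 = 1.2 chords/bar.
C: 5/1 = 5 chords/bar.
D: 7/1.5 = 14/3 chords/bar.
E: 4/3 = 4/3 chords/bar.
F: 7/2 = 3.5 chords/bar.
Slowest is A at 5/6 chords/bar.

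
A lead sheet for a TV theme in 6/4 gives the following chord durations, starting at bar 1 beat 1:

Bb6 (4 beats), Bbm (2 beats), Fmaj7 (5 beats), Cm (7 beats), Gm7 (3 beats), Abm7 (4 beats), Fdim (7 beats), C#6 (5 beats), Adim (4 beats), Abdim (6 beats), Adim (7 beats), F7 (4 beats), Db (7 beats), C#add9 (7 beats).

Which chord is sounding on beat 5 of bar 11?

Beat 5 of bar 11 is beat (11−1)×6 + 5 = 65 overall.
Running totals: Bb6 ends at 4, Bbm ends at 6, Fmaj7 ends at 11, Cm ends at 18, Gm7 ends at 21, Abm7 ends at 25, Fdim ends at 32, C#6 ends at 37, Adim ends at 41, Abdim ends at 47, Adim ends at 54, F7 ends at 58, Db ends at 65.
Beat 65 falls within Db.

Db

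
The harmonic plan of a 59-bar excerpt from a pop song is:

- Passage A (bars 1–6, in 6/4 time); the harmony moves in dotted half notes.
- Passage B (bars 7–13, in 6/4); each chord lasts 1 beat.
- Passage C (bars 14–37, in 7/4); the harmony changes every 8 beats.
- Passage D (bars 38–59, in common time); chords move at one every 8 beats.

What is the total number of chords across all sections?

A has 36 beats and chords last 3 each, so 12 chords.
B has 42 beats and chords last 1 each, so 42 chords.
C has 168 beats and chords last 8 each, so 21 chords.
D has 88 beats and chords last 8 each, so 11 chords.
Total: 12 + 42 + 21 + 11 = 86.

86 chords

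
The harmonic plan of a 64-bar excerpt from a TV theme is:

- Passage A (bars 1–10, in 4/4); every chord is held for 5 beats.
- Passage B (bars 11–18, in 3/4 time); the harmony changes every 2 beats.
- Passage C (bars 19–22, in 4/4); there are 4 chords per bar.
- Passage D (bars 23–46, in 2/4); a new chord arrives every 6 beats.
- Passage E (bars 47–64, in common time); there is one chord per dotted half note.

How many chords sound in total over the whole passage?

A: 10·4 = 40 beats, 40/5 = 8 chords.
B: 8·3 = 24 beats, 24/2 = 12 chords.
C: 4·4 = 16 beats, 16/1 = 16 chords.
D: 24·2 = 48 beats, 48/6 = 8 chords.
E: 18·4 = 72 beats, 72/3 = 24 chords.
Total: 8 + 12 + 16 + 8 + 24 = 68.

68 chords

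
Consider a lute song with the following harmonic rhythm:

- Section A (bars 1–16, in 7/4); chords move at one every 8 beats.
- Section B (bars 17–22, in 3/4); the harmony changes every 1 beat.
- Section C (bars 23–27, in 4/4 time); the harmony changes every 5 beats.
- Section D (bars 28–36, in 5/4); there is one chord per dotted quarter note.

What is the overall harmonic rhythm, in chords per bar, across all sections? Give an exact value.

A: 16 × 7 = 112 beats ÷ 8 = 14 chords.
B: 6 × 3 = 18 beats ÷ 1 = 18 chords.
C: 5 × 4 = 20 beats ÷ 5 = 4 chords.
D: 9 × 5 = 45 beats ÷ 1.5 = 30 chords.
Overall: 66 chords over 36 bars → 66/36 = 11/6 chords per bar.

11/6 chords per bar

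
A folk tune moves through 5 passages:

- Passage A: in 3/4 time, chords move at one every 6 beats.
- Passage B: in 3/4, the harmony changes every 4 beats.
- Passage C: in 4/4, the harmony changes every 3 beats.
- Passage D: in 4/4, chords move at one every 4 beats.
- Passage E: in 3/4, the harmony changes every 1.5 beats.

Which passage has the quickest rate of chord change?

A: each chord is 6 beats in 3/4, so 0.5 per bar.
B: each chord is 4 beats in 3/4, so 0.75 per bar.
C: each chord is 3 beats in 4/4, so 4/3 per bar.
D: each chord is 4 beats in 4/4, so 1 per bar.
E: each chord is 1.5 beats in 3/4, so 2 per bar.
Fastest is E at 2 chords/bar.

Passage E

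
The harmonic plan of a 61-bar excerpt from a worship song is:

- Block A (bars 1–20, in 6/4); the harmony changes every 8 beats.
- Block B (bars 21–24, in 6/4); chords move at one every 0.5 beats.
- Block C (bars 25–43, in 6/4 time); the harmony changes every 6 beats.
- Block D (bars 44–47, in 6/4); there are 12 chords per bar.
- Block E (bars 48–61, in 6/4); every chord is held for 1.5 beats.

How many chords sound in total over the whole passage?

186 chords

A has 120 beats and chords last 8 each, so 15 chords.
B has 24 beats and chords last 0.5 each, so 48 chords.
C has 114 beats and chords last 6 each, so 19 chords.
D has 24 beats and chords last 0.5 each, so 48 chords.
E has 84 beats and chords last 1.5 each, so 56 chords.
Total: 15 + 48 + 19 + 48 + 56 = 186.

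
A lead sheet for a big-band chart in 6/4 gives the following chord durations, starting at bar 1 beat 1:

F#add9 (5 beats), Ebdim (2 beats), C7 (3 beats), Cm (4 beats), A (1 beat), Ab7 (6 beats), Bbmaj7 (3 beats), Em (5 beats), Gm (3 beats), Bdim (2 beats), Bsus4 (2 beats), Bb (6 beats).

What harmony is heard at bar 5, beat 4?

Beat 4 of bar 5 is beat (5−1)×6 + 4 = 28 overall.
Running totals: F#add9 ends at 5, Ebdim ends at 7, C7 ends at 10, Cm ends at 14, A ends at 15, Ab7 ends at 21, Bbmaj7 ends at 24, Em ends at 29.
Beat 28 falls within Em.

Em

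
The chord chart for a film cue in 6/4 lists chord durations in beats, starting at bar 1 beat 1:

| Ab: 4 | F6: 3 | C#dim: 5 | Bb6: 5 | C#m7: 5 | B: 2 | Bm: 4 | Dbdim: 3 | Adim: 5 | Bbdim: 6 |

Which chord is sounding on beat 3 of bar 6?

Beat 3 of bar 6 is beat (6−1)×6 + 3 = 33 overall.
Running totals: Ab ends at 4, F6 ends at 7, C#dim ends at 12, Bb6 ends at 17, C#m7 ends at 22, B ends at 24, Bm ends at 28, Dbdim ends at 31, Adim ends at 36.
Beat 33 falls within Adim.

Adim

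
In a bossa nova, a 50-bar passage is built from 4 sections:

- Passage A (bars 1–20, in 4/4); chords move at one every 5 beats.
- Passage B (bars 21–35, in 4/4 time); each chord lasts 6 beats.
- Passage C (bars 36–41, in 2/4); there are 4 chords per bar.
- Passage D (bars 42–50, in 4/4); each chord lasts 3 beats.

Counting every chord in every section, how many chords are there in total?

A: 20·4 = 80 beats, 80/5 = 16 chords.
B: 15·4 = 60 beats, 60/6 = 10 chords.
C: 6·2 = 12 beats, 12/0.5 = 24 chords.
D: 9·4 = 36 beats, 36/3 = 12 chords.
Total: 16 + 10 + 24 + 12 = 62.

62 chords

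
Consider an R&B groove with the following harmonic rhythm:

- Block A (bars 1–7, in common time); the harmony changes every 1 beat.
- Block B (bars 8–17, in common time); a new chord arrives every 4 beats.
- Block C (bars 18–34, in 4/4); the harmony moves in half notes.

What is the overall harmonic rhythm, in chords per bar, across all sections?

36/17 chords per bar

A: 7 bars of 4 beats is 28 beats; at 1 beat each that's 28 chords.
B: 10 bars of 4 beats is 40 beats; at 4 beats each that's 10 chords.
C: 17 bars of 4 beats is 68 beats; at 2 beats each that's 34 chords.
Overall: 72 chords over 34 bars → 72/34 = 36/17 chords per bar.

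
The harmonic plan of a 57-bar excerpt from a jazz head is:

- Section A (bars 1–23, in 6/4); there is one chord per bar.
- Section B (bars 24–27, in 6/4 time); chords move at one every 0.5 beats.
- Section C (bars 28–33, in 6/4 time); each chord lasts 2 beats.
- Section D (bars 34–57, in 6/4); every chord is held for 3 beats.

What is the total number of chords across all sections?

137 chords

A: 23·6 = 138 beats, 138/6 = 23 chords.
B: 4·6 = 24 beats, 24/0.5 = 48 chords.
C: 6·6 = 36 beats, 36/2 = 18 chords.
D: 24·6 = 144 beats, 144/3 = 48 chords.
Total: 23 + 48 + 18 + 48 = 137.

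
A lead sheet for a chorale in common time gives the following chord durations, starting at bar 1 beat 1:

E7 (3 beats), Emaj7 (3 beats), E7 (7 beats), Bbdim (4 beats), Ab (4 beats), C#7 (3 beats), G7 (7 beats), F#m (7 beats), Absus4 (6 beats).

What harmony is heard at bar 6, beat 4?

Beat 4 of bar 6 is beat (6−1)×4 + 4 = 24 overall.
Running totals: E7 ends at 3, Emaj7 ends at 6, E7 ends at 13, Bbdim ends at 17, Ab ends at 21, C#7 ends at 24.
Beat 24 falls within C#7.

C#7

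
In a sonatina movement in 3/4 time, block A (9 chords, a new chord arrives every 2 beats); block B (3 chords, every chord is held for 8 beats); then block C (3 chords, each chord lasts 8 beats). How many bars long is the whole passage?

A: 9 × 2 = 18 beats = 6 bars.
B: 3 × 8 = 24 beats = 8 bars.
C: 3 × 8 = 24 beats = 8 bars.
Total: 6 + 8 + 8 = 22 bars.

22 bars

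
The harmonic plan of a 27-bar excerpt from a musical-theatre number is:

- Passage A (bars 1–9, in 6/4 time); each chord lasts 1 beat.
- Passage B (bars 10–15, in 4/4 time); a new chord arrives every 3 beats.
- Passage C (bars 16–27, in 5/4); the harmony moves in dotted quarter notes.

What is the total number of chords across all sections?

A has 54 beats and chords last 1 each, so 54 chords.
B has 24 beats and chords last 3 each, so 8 chords.
C has 60 beats and chords last 1.5 each, so 40 chords.
Total: 54 + 8 + 40 = 102.

102 chords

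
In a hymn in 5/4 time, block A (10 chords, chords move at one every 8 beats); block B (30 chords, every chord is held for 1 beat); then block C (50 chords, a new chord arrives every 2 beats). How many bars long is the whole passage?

A: 10 × 8 = 80 beats = 16 bars.
B: 30 × 1 = 30 beats = 6 bars.
C: 50 × 2 = 100 beats = 20 bars.
Total: 16 + 6 + 20 = 42 bars.

42 bars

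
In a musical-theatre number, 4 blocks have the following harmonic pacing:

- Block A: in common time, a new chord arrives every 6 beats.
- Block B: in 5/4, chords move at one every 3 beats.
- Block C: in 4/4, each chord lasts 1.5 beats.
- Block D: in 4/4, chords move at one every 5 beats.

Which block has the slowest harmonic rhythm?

A: 4/6 = 2/3 chords/bar.
B: 5/3 = 5/3 chords/bar.
C: 4/1.5 = 8/3 chords/bar.
D: 4/5 = 0.8 chords/bar.
Slowest is A at 2/3 chords/bar.

Block A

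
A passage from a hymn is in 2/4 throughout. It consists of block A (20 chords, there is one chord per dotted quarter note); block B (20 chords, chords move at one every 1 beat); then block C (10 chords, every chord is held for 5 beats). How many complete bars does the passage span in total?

A: 20 × 1.5 = 30 beats = 15 bars.
B: 20 × 1 = 20 beats = 10 bars.
C: 10 × 5 = 50 beats = 25 bars.
Total: 15 + 10 + 25 = 50 bars.

50 bars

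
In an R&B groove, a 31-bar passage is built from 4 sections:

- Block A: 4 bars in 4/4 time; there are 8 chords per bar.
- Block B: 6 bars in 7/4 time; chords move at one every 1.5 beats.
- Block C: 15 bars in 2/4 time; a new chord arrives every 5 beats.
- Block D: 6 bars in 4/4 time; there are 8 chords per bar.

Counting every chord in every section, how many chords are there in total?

114 chords

A: 4 bars × 4 beats = 16 beats; 0.5 beats/chord → 32 chords.
B: 6 bars × 7 beats = 42 beats; 1.5 beats/chord → 28 chords.
C: 15 bars × 2 beats = 30 beats; 5 beats/chord → 6 chords.
D: 6 bars × 4 beats = 24 beats; 0.5 beats/chord → 48 chords.
Total: 32 + 28 + 6 + 48 = 114.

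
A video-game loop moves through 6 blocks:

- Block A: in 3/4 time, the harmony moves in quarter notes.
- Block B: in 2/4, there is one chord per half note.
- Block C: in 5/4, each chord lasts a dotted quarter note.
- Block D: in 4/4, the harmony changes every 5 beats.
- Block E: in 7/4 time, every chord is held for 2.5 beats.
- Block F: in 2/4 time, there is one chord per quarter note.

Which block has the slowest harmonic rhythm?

Block D

A: 3 beats/bar ÷ 1 beat/chord = 3 chords/bar.
B: 2 beats/bar ÷ 2 beats/chord = 1 chord/bar.
C: 5 beats/bar ÷ 1.5 beats/chord = 10/3 chords/bar.
D: 4 beats/bar ÷ 5 beats/chord = 0.8 chords/bar.
E: 7 beats/bar ÷ 2.5 beats/chord = 2.8 chords/bar.
F: 2 beats/bar ÷ 1 beat/chord = 2 chords/bar.
Slowest is D at 0.8 chords/bar.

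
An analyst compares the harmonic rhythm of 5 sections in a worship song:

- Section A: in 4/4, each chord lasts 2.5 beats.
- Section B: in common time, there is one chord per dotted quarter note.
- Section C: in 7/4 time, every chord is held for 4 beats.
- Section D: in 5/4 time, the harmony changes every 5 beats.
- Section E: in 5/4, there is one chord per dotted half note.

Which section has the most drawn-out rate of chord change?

A: each chord is 2.5 beats in 4/4, so 1.6 per bar.
B: each chord is 1.5 beats in 4/4, so 8/3 per bar.
C: each chord is 4 beats in 7/4, so 1.75 per bar.
D: each chord is 5 beats in 5/4, so 1 per bar.
E: each chord is 3 beats in 5/4, so 5/3 per bar.
Slowest is D at 1 chords/bar.

Section D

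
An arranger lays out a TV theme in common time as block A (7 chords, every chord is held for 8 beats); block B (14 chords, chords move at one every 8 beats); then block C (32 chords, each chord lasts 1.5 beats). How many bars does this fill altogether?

A: 7 × 8 = 56 beats = 14 bars.
B: 14 × 8 = 112 beats = 28 bars.
C: 32 × 1.5 = 48 beats = 12 bars.
Total: 14 + 28 + 12 = 54 bars.

54 bars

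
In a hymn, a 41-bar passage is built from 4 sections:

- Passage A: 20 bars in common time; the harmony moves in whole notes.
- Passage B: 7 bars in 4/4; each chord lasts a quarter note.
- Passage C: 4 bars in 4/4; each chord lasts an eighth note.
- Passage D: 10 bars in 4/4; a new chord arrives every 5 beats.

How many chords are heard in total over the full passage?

A: 20 bars × 4 beats = 80 beats; 4 beats/chord → 20 chords.
B: 7 bars × 4 beats = 28 beats; 1 beat/chord → 28 chords.
C: 4 bars × 4 beats = 16 beats; 0.5 beats/chord → 32 chords.
D: 10 bars × 4 beats = 40 beats; 5 beats/chord → 8 chords.
Total: 20 + 28 + 32 + 8 = 88.

88 chords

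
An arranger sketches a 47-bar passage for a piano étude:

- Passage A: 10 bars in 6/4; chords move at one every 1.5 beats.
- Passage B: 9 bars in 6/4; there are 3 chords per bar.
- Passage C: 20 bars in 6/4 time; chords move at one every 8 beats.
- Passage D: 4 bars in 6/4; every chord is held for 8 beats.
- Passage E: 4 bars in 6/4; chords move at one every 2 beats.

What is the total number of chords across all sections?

97 chords

A: 10 bars × 6 beats = 60 beats; 1.5 beats/chord → 40 chords.
B: 9 bars × 6 beats = 54 beats; 2 beats/chord → 27 chords.
C: 20 bars × 6 beats = 120 beats; 8 beats/chord → 15 chords.
D: 4 bars × 6 beats = 24 beats; 8 beats/chord → 3 chords.
E: 4 bars × 6 beats = 24 beats; 2 beats/chord → 12 chords.
Total: 40 + 27 + 15 + 3 + 12 = 97.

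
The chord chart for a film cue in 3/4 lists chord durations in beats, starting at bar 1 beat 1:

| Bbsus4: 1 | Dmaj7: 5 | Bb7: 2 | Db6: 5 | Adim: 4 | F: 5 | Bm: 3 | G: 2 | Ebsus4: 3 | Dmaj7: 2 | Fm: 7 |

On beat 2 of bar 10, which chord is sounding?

Ebsus4

Beat 2 of bar 10 is beat (10−1)×3 + 2 = 29 overall.
Running totals: Bbsus4 ends at 1, Dmaj7 ends at 6, Bb7 ends at 8, Db6 ends at 13, Adim ends at 17, F ends at 22, Bm ends at 25, G ends at 27, Ebsus4 ends at 30.
Beat 29 falls within Ebsus4.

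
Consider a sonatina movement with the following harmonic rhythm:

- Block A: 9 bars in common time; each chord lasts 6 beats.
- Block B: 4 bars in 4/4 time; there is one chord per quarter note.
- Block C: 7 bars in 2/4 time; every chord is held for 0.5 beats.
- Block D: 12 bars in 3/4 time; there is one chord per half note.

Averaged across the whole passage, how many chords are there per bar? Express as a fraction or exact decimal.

A: 9 bars of 4 beats is 36 beats; at 6 beats each that's 6 chords.
B: 4 bars of 4 beats is 16 beats; at 1 beat each that's 16 chords.
C: 7 bars of 2 beats is 14 beats; at 0.5 beats each that's 28 chords.
D: 12 bars of 3 beats is 36 beats; at 2 beats each that's 18 chords.
Overall: 68 chords over 32 bars → 68/32 = 2.125 chords per bar.

2.125 chords per bar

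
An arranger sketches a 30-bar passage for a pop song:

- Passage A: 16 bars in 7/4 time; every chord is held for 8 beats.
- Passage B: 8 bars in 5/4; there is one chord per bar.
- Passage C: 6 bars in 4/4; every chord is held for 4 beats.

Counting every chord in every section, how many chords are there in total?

A has 112 beats and chords last 8 each, so 14 chords.
B has 40 beats and chords last 5 each, so 8 chords.
C has 24 beats and chords last 4 each, so 6 chords.
Total: 14 + 8 + 6 = 28.

28 chords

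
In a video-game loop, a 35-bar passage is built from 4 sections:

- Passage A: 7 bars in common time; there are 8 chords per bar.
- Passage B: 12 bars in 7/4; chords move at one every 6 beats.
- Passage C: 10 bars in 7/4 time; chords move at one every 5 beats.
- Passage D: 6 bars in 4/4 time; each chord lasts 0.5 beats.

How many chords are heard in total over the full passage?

132 chords

A has 28 beats and chords last 0.5 each, so 56 chords.
B has 84 beats and chords last 6 each, so 14 chords.
C has 70 beats and chords last 5 each, so 14 chords.
D has 24 beats and chords last 0.5 each, so 48 chords.
Total: 56 + 14 + 14 + 48 = 132.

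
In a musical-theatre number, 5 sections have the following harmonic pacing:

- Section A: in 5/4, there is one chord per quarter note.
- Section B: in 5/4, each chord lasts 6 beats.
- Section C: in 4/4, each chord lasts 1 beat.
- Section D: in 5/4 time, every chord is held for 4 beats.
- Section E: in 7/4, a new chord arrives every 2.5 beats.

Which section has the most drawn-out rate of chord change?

Section B

A: 5 beats/bar ÷ 1 beat/chord = 5 chords/bar.
B: 5 beats/bar ÷ 6 beats/chord = 5/6 chords/bar.
C: 4 beats/bar ÷ 1 beat/chord = 4 chords/bar.
D: 5 beats/bar ÷ 4 beats/chord = 1.25 chords/bar.
E: 7 beats/bar ÷ 2.5 beats/chord = 2.8 chords/bar.
Slowest is B at 5/6 chords/bar.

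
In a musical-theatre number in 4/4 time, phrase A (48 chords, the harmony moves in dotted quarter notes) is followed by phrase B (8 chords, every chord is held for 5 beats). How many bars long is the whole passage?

28 bars

A: 48 × 1.5 = 72 beats = 18 bars.
B: 8 × 5 = 40 beats = 10 bars.
Total: 18 + 10 = 28 bars.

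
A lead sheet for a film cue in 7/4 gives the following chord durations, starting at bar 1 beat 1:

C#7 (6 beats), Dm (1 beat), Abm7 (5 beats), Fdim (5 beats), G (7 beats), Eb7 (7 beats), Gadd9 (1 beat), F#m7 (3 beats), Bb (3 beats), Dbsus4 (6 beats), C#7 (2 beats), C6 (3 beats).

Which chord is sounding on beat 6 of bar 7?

C6

Beat 6 of bar 7 is beat (7−1)×7 + 6 = 48 overall.
Running totals: C#7 ends at 6, Dm ends at 7, Abm7 ends at 12, Fdim ends at 17, G ends at 24, Eb7 ends at 31, Gadd9 ends at 32, F#m7 ends at 35, Bb ends at 38, Dbsus4 ends at 44, C#7 ends at 46, C6 ends at 49.
Beat 48 falls within C6.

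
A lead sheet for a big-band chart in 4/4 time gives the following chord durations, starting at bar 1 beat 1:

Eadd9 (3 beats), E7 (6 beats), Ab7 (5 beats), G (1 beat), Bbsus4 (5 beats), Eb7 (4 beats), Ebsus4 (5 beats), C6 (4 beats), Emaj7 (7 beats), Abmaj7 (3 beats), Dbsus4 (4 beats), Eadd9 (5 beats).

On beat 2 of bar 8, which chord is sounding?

C6

Beat 2 of bar 8 is beat (8−1)×4 + 2 = 30 overall.
Running totals: Eadd9 ends at 3, E7 ends at 9, Ab7 ends at 14, G ends at 15, Bbsus4 ends at 20, Eb7 ends at 24, Ebsus4 ends at 29, C6 ends at 33.
Beat 30 falls within C6.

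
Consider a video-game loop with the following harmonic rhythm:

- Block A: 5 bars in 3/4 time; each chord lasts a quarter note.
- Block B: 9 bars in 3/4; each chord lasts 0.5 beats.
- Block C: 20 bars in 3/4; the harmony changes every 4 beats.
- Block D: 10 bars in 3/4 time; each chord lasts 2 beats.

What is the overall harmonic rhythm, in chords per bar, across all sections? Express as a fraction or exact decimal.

A: 5 × 3 = 15 beats ÷ 1 = 15 chords.
B: 9 × 3 = 27 beats ÷ 0.5 = 54 chords.
C: 20 × 3 = 60 beats ÷ 4 = 15 chords.
D: 10 × 3 = 30 beats ÷ 2 = 15 chords.
Overall: 99 chords over 44 bars → 99/44 = 2.25 chords per bar.

2.25 chords per bar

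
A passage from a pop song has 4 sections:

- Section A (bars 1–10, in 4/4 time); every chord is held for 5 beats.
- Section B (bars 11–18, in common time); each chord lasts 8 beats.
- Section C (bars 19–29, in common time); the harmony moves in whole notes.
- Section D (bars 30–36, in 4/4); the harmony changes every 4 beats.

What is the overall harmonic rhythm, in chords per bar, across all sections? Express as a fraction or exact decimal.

A: 10 bars of 4 beats is 40 beats; at 5 beats each that's 8 chords.
B: 8 bars of 4 beats is 32 beats; at 8 beats each that's 4 chords.
C: 11 bars of 4 beats is 44 beats; at 4 beats each that's 11 chords.
D: 7 bars of 4 beats is 28 beats; at 4 beats each that's 7 chords.
Overall: 30 chords over 36 bars → 30/36 = 5/6 chords per bar.

5/6 chords per bar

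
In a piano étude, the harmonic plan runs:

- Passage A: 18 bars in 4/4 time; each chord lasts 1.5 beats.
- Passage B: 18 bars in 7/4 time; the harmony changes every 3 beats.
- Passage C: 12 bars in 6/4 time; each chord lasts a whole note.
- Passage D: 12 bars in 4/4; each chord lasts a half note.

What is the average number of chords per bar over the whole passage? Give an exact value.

A: 18 bars of 4 beats is 72 beats; at 1.5 beats each that's 48 chords.
B: 18 bars of 7 beats is 126 beats; at 3 beats each that's 42 chords.
C: 12 bars of 6 beats is 72 beats; at 4 beats each that's 18 chords.
D: 12 bars of 4 beats is 48 beats; at 2 beats each that's 24 chords.
Overall: 132 chords over 60 bars → 132/60 = 2.2 chords per bar.

2.2 chords per bar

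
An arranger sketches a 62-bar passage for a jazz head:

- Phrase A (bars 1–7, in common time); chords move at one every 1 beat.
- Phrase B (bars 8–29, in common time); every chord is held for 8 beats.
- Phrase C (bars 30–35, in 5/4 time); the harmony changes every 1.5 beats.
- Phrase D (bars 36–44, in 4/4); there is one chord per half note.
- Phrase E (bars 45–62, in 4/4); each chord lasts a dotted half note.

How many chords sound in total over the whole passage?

101 chords

A has 28 beats and chords last 1 each, so 28 chords.
B has 88 beats and chords last 8 each, so 11 chords.
C has 30 beats and chords last 1.5 each, so 20 chords.
D has 36 beats and chords last 2 each, so 18 chords.
E has 72 beats and chords last 3 each, so 24 chords.
Total: 28 + 11 + 20 + 18 + 24 = 101.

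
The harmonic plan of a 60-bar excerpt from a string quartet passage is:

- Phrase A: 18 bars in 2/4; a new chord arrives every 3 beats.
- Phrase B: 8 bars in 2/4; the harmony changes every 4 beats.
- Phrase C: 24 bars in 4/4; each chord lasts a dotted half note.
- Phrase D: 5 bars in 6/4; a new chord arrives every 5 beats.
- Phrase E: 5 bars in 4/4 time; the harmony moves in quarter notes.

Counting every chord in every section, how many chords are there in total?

A has 36 beats and chords last 3 each, so 12 chords.
B has 16 beats and chords last 4 each, so 4 chords.
C has 96 beats and chords last 3 each, so 32 chords.
D has 30 beats and chords last 5 each, so 6 chords.
E has 20 beats and chords last 1 each, so 20 chords.
Total: 12 + 4 + 32 + 6 + 20 = 74.

74 chords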